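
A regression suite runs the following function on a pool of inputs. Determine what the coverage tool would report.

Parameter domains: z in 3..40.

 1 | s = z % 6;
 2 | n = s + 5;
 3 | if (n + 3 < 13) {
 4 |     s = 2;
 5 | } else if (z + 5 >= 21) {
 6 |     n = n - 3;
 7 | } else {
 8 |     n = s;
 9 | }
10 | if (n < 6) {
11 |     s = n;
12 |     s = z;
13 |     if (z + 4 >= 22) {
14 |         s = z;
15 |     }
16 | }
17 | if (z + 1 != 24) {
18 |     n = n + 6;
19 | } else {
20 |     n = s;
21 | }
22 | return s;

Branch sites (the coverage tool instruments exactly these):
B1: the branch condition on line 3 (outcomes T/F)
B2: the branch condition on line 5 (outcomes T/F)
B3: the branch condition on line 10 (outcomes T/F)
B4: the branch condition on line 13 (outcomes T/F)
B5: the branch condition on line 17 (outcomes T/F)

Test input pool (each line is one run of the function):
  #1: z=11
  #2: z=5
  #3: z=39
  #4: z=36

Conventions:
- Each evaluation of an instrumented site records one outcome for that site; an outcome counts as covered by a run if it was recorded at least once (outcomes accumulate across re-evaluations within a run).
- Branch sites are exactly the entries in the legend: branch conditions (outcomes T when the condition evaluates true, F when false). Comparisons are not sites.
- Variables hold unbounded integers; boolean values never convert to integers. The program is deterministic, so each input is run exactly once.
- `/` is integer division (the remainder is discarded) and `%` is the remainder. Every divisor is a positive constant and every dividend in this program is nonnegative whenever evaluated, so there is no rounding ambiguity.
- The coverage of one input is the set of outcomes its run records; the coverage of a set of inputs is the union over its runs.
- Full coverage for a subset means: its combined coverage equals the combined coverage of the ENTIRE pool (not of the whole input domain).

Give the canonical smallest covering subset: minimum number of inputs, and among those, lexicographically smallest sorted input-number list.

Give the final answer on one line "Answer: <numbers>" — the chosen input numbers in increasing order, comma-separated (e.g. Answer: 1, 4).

run #1 (z=11) runs B1->F, B2->F, B3->T, B4->F, B5->T; records B1=F, B2=F, B3=T, B4=F, B5=T
run #2 (z=5) runs B1->F, B2->F, B3->T, B4->F, B5->T; records B1=F, B2=F, B3=T, B4=F, B5=T
run #3 (z=39) runs B1->T, B3->F, B5->T; records B1=T, B3=F, B5=T
run #4 (z=36) runs B1->T, B3->T, B4->T, B5->T; records B1=T, B3=T, B4=T, B5=T
the full pool covers 8 outcomes: B1=T, B1=F, B2=F, B3=T, B3=F, B4=T, B4=F, B5=T
no size-1 subset reaches all 8 outcomes (best union: 5/8)
no size-2 subset reaches all 8 outcomes (best union: 7/8)
the canonical winner is {1, 3, 4}: size 3, full 8-outcome coverage, earliest index list among size-3 covers

Answer: 1, 3, 4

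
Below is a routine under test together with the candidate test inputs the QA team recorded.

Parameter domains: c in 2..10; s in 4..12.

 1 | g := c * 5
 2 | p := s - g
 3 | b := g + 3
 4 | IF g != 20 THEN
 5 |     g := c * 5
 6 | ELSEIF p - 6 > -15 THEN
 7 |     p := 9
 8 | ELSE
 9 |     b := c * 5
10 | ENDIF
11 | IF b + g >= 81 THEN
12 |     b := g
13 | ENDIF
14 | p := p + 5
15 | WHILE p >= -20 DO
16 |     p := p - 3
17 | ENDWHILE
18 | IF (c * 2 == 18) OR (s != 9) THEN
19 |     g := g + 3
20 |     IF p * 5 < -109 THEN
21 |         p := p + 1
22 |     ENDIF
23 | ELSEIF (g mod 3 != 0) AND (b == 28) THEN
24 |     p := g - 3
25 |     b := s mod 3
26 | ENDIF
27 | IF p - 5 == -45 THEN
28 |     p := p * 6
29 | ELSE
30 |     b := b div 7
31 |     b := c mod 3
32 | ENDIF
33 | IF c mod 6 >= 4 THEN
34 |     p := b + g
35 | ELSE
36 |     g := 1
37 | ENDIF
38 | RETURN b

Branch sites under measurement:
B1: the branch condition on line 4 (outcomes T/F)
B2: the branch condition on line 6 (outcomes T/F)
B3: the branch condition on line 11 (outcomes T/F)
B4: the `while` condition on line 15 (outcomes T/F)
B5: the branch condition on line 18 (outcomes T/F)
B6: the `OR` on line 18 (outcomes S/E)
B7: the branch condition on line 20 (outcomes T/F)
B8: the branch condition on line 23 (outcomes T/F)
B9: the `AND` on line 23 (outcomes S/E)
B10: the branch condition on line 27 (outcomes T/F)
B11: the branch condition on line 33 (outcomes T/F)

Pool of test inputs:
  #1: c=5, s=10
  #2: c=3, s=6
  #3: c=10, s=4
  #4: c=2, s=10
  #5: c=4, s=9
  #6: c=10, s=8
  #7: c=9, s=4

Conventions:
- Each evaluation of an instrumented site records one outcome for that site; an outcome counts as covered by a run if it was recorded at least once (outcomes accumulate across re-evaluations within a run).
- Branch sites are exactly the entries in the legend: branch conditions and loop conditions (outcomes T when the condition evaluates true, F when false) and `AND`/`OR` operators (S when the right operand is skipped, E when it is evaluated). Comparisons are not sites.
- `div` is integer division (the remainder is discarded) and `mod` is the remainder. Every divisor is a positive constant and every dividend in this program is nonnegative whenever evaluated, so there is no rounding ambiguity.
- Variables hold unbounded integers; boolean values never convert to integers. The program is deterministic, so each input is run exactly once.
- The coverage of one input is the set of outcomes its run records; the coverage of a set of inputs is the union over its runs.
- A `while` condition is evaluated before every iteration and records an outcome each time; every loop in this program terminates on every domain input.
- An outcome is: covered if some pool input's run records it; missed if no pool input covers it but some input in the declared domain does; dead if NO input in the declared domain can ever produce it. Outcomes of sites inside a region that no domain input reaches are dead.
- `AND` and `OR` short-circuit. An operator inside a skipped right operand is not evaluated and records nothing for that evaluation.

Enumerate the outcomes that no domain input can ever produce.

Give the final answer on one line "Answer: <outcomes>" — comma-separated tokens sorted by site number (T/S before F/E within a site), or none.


running all 81 domain inputs and tallying outcomes:
  reachable outcomes have witnesses, e.g. B1=T (e.g. c=2, s=4), B1=F (e.g. c=4, s=4), B2=T (e.g. c=4, s=12), B2=F (e.g. c=4, s=4)
Answer: none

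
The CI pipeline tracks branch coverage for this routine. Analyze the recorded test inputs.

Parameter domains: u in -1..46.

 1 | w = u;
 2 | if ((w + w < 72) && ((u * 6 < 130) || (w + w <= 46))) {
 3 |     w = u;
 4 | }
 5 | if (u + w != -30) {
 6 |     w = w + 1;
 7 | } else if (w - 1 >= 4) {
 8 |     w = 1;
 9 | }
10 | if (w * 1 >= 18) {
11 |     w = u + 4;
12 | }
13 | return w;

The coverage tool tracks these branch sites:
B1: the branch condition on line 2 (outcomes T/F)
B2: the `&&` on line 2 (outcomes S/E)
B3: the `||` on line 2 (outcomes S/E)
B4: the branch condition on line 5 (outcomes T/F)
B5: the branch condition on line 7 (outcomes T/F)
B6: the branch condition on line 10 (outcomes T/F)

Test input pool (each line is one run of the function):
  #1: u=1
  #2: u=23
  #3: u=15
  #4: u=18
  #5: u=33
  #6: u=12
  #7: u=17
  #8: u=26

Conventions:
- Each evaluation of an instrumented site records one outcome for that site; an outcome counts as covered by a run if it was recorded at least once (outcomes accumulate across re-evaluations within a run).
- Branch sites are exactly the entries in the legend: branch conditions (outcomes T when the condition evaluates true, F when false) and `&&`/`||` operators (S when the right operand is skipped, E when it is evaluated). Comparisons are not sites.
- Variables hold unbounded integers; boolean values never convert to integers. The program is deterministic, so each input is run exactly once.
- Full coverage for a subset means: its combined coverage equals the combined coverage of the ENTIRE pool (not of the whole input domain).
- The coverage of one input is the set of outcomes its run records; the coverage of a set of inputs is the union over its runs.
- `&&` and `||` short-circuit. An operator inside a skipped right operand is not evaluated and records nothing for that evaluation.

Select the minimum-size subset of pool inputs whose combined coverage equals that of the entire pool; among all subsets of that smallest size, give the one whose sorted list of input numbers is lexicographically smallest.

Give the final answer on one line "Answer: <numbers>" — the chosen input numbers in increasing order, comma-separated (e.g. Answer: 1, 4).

test 1 (u=1) fires B2->E, B3->S, B1->T, B4->T, B6->F; hits B1=T, B2=E, B3=S, B4=T, B6=F
test 2 (u=23) fires B2->E, B3->E, B1->T, B4->T, B6->T; hits B1=T, B2=E, B3=E, B4=T, B6=T
test 3 (u=15) fires B2->E, B3->S, B1->T, B4->T, B6->F; hits B1=T, B2=E, B3=S, B4=T, B6=F
test 4 (u=18) fires B2->E, B3->S, B1->T, B4->T, B6->T; hits B1=T, B2=E, B3=S, B4=T, B6=T
test 5 (u=33) fires B2->E, B3->E, B1->F, B4->T, B6->T; hits B1=F, B2=E, B3=E, B4=T, B6=T
test 6 (u=12) fires B2->E, B3->S, B1->T, B4->T, B6->F; hits B1=T, B2=E, B3=S, B4=T, B6=F
test 7 (u=17) fires B2->E, B3->S, B1->T, B4->T, B6->T; hits B1=T, B2=E, B3=S, B4=T, B6=T
test 8 (u=26) fires B2->E, B3->E, B1->F, B4->T, B6->T; hits B1=F, B2=E, B3=E, B4=T, B6=T
pool-wide coverage (8 outcomes): B1=T, B1=F, B2=E, B3=S, B3=E, B4=T, B6=T, B6=F
size 1 is not enough: best union over all size-1 subsets is 5/8
inputs {1, 5} (size 2) cover everything; no size-2 subset with a lexicographically smaller index list covers all 8

Answer: 1, 5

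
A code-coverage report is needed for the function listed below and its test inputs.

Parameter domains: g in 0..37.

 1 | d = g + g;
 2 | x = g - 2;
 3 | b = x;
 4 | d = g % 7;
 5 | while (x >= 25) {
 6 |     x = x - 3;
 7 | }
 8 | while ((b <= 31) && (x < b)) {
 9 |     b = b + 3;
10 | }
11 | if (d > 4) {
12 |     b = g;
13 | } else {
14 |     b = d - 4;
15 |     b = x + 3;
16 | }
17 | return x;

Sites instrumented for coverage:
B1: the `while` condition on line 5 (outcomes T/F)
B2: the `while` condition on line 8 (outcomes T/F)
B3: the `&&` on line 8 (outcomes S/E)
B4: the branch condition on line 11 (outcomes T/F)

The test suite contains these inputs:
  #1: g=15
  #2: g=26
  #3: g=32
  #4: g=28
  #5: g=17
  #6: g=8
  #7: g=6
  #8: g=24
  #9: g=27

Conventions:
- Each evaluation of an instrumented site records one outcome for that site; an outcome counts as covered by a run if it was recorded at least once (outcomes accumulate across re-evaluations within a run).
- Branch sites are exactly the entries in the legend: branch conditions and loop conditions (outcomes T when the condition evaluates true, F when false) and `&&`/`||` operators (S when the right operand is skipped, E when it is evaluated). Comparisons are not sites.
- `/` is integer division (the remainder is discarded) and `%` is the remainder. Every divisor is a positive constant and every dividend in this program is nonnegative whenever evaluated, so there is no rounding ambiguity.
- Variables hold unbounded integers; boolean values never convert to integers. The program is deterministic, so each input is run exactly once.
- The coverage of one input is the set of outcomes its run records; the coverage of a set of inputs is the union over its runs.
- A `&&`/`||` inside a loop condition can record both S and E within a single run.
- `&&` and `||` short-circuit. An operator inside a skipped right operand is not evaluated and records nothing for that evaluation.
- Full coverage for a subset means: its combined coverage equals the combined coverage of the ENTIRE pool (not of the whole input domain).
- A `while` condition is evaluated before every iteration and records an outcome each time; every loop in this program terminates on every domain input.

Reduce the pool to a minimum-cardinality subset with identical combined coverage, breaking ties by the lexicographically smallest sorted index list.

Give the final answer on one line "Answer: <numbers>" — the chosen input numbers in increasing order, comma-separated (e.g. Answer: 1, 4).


input #1, g=15: events B1->F, B3->E, B2->F, B4->F; outcomes B1=F, B2=F, B3=E, B4=F
input #2, g=26: events B1->F, B3->E, B2->F, B4->T; outcomes B1=F, B2=F, B3=E, B4=T
input #3, g=32: events B1->T, B1->T, B1->F, B3->E, B2->T, B3->S, B2->F, B4->F; outcomes B1=T, B1=F, B2=T, B2=F, B3=S, B3=E, B4=F
input #4, g=28: events B1->T, B1->F, B3->E, B2->T, B3->E, B2->T, B3->S, B2->F, B4->F; outcomes B1=T, B1=F, B2=T, B2=F, B3=S, B3=E, B4=F
input #5, g=17: events B1->F, B3->E, B2->F, B4->F; outcomes B1=F, B2=F, B3=E, B4=F
input #6, g=8: events B1->F, B3->E, B2->F, B4->F; outcomes B1=F, B2=F, B3=E, B4=F
input #7, g=6: events B1->F, B3->E, B2->F, B4->T; outcomes B1=F, B2=F, B3=E, B4=T
input #8, g=24: events B1->F, B3->E, B2->F, B4->F; outcomes B1=F, B2=F, B3=E, B4=F
input #9, g=27: events B1->T, B1->F, B3->E, B2->T, B3->E, B2->T, B3->E, B2->T, B3->S, B2->F, B4->T; outcomes B1=T, B1=F, B2=T, B2=F, B3=S, B3=E, B4=T
together the pool reaches 8 outcomes: B1=T, B1=F, B2=T, B2=F, B3=S, B3=E, B4=T, B4=F
no size-1 subset reaches all 8 outcomes (best union: 7/8)
inputs {1, 9} (size 2) cover everything; no size-2 subset with a lexicographically smaller index list covers all 8
Answer: 1, 9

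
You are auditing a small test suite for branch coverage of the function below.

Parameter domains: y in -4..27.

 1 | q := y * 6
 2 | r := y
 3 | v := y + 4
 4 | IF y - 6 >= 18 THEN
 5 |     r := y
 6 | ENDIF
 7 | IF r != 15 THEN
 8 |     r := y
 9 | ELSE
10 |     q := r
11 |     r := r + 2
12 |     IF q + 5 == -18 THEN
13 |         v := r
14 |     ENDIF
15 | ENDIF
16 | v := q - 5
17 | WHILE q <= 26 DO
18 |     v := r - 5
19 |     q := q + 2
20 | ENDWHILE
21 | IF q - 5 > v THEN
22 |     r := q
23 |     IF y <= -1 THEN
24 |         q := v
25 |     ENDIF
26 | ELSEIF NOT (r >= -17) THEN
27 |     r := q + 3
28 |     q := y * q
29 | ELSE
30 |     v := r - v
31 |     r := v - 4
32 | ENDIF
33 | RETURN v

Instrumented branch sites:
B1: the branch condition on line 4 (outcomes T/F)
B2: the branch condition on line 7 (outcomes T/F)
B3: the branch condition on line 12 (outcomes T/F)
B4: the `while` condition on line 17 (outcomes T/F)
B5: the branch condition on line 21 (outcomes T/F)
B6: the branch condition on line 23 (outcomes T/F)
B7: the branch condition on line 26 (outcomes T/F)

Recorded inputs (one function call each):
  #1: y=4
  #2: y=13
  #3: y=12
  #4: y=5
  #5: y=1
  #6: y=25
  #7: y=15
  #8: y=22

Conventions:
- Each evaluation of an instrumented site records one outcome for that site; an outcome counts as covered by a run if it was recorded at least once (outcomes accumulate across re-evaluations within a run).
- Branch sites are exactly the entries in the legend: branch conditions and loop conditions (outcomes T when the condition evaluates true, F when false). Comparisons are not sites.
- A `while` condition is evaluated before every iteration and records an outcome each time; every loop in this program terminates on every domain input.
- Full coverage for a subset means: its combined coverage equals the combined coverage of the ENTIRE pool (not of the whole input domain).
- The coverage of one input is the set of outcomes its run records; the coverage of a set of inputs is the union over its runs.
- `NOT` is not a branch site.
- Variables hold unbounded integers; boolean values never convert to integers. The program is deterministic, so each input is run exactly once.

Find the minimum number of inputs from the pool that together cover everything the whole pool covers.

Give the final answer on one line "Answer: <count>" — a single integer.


test 1 (y=4) fires B1->F, B2->T, B4->T, B4->T, B4->F, B5->T, B6->F; hits B1=F, B2=T, B4=T, B4=F, B5=T, B6=F
test 2 (y=13) fires B1->F, B2->T, B4->F, B5->F, B7->F; hits B1=F, B2=T, B4=F, B5=F, B7=F
test 3 (y=12) fires B1->F, B2->T, B4->F, B5->F, B7->F; hits B1=F, B2=T, B4=F, B5=F, B7=F
test 4 (y=5) fires B1->F, B2->T, B4->F, B5->F, B7->F; hits B1=F, B2=T, B4=F, B5=F, B7=F
test 5 (y=1) fires B1->F, B2->T, B4->T, B4->T, B4->T, B4->T, B4->T, B4->T, B4->T, B4->T, B4->T, B4->T, B4->T, B4->F, ...; hits B1=F, B2=T, B4=T, B4=F, B5=T, B6=F
test 6 (y=25) fires B1->T, B2->T, B4->F, B5->F, B7->F; hits B1=T, B2=T, B4=F, B5=F, B7=F
test 7 (y=15) fires B1->F, B2->F, B3->F, B4->T, B4->T, B4->T, B4->T, B4->T, B4->T, B4->F, B5->T, B6->F; hits B1=F, B2=F, B3=F, B4=T, B4=F, B5=T, B6=F
test 8 (y=22) fires B1->F, B2->T, B4->F, B5->F, B7->F; hits B1=F, B2=T, B4=F, B5=F, B7=F
together the pool reaches 11 outcomes: B1=T, B1=F, B2=T, B2=F, B3=F, B4=T, B4=F, B5=T, B5=F, B6=F, B7=F
no size-1 subset reaches all 11 outcomes (best union: 7/11)
inputs {6, 7} (size 2) cover everything; no size-2 subset with a lexicographically smaller index list covers all 11
Answer: 2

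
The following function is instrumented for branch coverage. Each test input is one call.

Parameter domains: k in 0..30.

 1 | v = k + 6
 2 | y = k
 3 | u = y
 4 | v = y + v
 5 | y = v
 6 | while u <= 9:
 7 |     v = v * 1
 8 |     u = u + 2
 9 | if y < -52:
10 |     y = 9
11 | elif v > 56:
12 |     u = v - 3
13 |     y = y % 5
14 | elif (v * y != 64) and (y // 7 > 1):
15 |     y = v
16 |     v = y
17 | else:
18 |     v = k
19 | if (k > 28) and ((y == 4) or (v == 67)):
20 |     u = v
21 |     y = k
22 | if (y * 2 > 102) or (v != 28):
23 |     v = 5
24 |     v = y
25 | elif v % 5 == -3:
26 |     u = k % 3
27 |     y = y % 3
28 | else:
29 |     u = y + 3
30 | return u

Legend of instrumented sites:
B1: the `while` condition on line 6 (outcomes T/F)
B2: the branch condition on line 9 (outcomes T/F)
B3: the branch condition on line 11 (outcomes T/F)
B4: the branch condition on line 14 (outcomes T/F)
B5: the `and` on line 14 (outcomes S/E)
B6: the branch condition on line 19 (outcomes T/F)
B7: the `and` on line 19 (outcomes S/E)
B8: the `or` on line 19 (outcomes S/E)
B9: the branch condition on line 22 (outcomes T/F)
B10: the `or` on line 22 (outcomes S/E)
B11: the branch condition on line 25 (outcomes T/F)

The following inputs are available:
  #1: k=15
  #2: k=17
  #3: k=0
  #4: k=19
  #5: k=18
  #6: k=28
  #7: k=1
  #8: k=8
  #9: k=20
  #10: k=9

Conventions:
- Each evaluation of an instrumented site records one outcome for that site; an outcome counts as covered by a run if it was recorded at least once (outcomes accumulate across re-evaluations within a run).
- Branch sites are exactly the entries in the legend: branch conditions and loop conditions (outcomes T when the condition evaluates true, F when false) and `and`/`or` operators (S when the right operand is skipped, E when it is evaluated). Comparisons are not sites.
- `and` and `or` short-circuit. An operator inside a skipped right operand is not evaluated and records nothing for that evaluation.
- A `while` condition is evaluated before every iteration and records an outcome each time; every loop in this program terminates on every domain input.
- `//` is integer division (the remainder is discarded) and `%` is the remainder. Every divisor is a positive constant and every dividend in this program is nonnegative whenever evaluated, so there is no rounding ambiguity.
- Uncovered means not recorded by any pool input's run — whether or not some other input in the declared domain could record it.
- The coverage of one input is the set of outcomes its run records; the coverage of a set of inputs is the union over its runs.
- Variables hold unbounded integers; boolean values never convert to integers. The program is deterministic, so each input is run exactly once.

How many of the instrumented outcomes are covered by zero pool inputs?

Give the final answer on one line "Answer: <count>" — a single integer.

run #1 (k=15) runs B1->F, B2->F, B3->F, B5->E, B4->T, B7->S, B6->F, B10->E, B9->T; records B1=F, B2=F, B3=F, B4=T, B5=E, B6=F, B7=S, B9=T, B10=E
run #2 (k=17) runs B1->F, B2->F, B3->F, B5->E, B4->T, B7->S, B6->F, B10->E, B9->T; records B1=F, B2=F, B3=F, B4=T, B5=E, B6=F, B7=S, B9=T, B10=E
run #3 (k=0) runs B1->T, B1->T, B1->T, B1->T, B1->T, B1->F, B2->F, B3->F, B5->E, B4->F, B7->S, B6->F, B10->E, B9->T; records B1=T, B1=F, B2=F, B3=F, B4=F, B5=E, B6=F, B7=S, B9=T, B10=E
run #4 (k=19) runs B1->F, B2->F, B3->F, B5->E, B4->T, B7->S, B6->F, B10->E, B9->T; records B1=F, B2=F, B3=F, B4=T, B5=E, B6=F, B7=S, B9=T, B10=E
run #5 (k=18) runs B1->F, B2->F, B3->F, B5->E, B4->T, B7->S, B6->F, B10->E, B9->T; records B1=F, B2=F, B3=F, B4=T, B5=E, B6=F, B7=S, B9=T, B10=E
run #6 (k=28) runs B1->F, B2->F, B3->T, B7->S, B6->F, B10->E, B9->T; records B1=F, B2=F, B3=T, B6=F, B7=S, B9=T, B10=E
run #7 (k=1) runs B1->T, B1->T, B1->T, B1->T, B1->T, B1->F, B2->F, B3->F, B5->S, B4->F, B7->S, B6->F, B10->E, B9->T; records B1=T, B1=F, B2=F, B3=F, B4=F, B5=S, B6=F, B7=S, B9=T, B10=E
run #8 (k=8) runs B1->T, B1->F, B2->F, B3->F, B5->E, B4->T, B7->S, B6->F, B10->E, B9->T; records B1=T, B1=F, B2=F, B3=F, B4=T, B5=E, B6=F, B7=S, B9=T, B10=E
run #9 (k=20) runs B1->F, B2->F, B3->F, B5->E, B4->T, B7->S, B6->F, B10->E, B9->T; records B1=F, B2=F, B3=F, B4=T, B5=E, B6=F, B7=S, B9=T, B10=E
run #10 (k=9) runs B1->T, B1->F, B2->F, B3->F, B5->E, B4->T, B7->S, B6->F, B10->E, B9->T; records B1=T, B1=F, B2=F, B3=F, B4=T, B5=E, B6=F, B7=S, B9=T, B10=E
union over the pool: B1=T, B1=F, B2=F, B3=T, B3=F, B4=T, B4=F, B5=S, B5=E, B6=F, B7=S, B9=T, B10=E
uncovered (9 of 22): B2=T, B6=T, B7=E, B8=S, B8=E, B9=F, B10=S, B11=T, B11=F

Answer: 9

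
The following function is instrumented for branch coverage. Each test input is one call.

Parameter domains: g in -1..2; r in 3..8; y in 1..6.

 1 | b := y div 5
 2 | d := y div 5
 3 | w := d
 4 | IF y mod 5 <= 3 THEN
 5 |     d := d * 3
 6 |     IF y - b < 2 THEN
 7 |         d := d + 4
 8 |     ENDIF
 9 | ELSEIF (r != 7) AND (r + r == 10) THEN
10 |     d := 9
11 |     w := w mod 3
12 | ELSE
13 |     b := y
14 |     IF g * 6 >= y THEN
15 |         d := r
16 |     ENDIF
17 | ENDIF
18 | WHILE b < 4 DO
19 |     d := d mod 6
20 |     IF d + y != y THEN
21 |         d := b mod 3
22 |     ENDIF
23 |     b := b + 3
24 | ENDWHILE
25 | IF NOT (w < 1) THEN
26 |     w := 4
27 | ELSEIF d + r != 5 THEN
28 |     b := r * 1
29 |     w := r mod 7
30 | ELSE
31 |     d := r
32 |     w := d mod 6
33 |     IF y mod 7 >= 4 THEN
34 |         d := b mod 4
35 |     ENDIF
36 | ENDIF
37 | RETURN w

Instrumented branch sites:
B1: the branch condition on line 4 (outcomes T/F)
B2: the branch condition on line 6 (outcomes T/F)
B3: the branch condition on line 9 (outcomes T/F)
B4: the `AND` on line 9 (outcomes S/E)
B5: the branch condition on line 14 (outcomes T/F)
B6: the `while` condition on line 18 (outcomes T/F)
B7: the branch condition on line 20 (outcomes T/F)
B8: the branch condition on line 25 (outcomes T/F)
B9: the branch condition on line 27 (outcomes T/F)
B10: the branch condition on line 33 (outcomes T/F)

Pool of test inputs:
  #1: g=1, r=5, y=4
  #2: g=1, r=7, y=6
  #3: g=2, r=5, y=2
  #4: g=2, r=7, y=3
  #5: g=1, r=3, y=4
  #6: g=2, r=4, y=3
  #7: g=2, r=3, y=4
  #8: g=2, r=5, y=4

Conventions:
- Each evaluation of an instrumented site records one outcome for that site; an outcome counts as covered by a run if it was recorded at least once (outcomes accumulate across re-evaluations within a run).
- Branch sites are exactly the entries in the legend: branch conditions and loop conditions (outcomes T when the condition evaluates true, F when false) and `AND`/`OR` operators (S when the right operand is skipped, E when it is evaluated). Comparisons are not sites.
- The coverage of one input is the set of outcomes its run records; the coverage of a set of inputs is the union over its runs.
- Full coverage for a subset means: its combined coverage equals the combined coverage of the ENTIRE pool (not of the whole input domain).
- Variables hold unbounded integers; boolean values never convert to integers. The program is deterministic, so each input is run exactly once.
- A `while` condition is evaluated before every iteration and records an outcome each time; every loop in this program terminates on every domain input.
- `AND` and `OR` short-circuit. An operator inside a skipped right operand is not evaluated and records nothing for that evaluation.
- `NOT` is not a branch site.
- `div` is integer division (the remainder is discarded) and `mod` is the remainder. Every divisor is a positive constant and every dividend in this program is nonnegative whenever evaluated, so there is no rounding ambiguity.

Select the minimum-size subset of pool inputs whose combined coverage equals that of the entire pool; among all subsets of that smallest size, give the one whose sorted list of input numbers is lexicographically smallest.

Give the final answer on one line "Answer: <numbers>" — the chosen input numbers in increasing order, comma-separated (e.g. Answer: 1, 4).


input #1, g=1, r=5, y=4: events B1->F, B4->E, B3->T, B6->T, B7->T, B6->T, B7->F, B6->F, B8->F, B9->F, B10->T; outcomes B1=F, B3=T, B4=E, B6=T, B6=F, B7=T, B7=F, B8=F, B9=F, B10=T
input #2, g=1, r=7, y=6: events B1->T, B2->F, B6->T, B7->T, B6->F, B8->T; outcomes B1=T, B2=F, B6=T, B6=F, B7=T, B8=T
input #3, g=2, r=5, y=2: events B1->T, B2->F, B6->T, B7->F, B6->T, B7->F, B6->F, B8->F, B9->F, B10->F; outcomes B1=T, B2=F, B6=T, B6=F, B7=F, B8=F, B9=F, B10=F
input #4, g=2, r=7, y=3: events B1->T, B2->F, B6->T, B7->F, B6->T, B7->F, B6->F, B8->F, B9->T; outcomes B1=T, B2=F, B6=T, B6=F, B7=F, B8=F, B9=T
input #5, g=1, r=3, y=4: events B1->F, B4->E, B3->F, B5->T, B6->F, B8->F, B9->T; outcomes B1=F, B3=F, B4=E, B5=T, B6=F, B8=F, B9=T
input #6, g=2, r=4, y=3: events B1->T, B2->F, B6->T, B7->F, B6->T, B7->F, B6->F, B8->F, B9->T; outcomes B1=T, B2=F, B6=T, B6=F, B7=F, B8=F, B9=T
input #7, g=2, r=3, y=4: events B1->F, B4->E, B3->F, B5->T, B6->F, B8->F, B9->T; outcomes B1=F, B3=F, B4=E, B5=T, B6=F, B8=F, B9=T
input #8, g=2, r=5, y=4: events B1->F, B4->E, B3->T, B6->T, B7->T, B6->T, B7->F, B6->F, B8->F, B9->F, B10->T; outcomes B1=F, B3=T, B4=E, B6=T, B6=F, B7=T, B7=F, B8=F, B9=F, B10=T
pool-wide coverage (17 outcomes): B1=T, B1=F, B2=F, B3=T, B3=F, B4=E, B5=T, B6=T, B6=F, B7=T, B7=F, B8=T, B8=F, B9=T, B9=F, B10=T, B10=F
size 1 is not enough: best union over all size-1 subsets is 10/17
size 2 is not enough: best union over all size-2 subsets is 13/17
size 3 is not enough: best union over all size-3 subsets is 16/17
at size 4, {1, 2, 3, 5} reaches all 17 outcomes; every lexicographically earlier size-4 subset fails
Answer: 1, 2, 3, 5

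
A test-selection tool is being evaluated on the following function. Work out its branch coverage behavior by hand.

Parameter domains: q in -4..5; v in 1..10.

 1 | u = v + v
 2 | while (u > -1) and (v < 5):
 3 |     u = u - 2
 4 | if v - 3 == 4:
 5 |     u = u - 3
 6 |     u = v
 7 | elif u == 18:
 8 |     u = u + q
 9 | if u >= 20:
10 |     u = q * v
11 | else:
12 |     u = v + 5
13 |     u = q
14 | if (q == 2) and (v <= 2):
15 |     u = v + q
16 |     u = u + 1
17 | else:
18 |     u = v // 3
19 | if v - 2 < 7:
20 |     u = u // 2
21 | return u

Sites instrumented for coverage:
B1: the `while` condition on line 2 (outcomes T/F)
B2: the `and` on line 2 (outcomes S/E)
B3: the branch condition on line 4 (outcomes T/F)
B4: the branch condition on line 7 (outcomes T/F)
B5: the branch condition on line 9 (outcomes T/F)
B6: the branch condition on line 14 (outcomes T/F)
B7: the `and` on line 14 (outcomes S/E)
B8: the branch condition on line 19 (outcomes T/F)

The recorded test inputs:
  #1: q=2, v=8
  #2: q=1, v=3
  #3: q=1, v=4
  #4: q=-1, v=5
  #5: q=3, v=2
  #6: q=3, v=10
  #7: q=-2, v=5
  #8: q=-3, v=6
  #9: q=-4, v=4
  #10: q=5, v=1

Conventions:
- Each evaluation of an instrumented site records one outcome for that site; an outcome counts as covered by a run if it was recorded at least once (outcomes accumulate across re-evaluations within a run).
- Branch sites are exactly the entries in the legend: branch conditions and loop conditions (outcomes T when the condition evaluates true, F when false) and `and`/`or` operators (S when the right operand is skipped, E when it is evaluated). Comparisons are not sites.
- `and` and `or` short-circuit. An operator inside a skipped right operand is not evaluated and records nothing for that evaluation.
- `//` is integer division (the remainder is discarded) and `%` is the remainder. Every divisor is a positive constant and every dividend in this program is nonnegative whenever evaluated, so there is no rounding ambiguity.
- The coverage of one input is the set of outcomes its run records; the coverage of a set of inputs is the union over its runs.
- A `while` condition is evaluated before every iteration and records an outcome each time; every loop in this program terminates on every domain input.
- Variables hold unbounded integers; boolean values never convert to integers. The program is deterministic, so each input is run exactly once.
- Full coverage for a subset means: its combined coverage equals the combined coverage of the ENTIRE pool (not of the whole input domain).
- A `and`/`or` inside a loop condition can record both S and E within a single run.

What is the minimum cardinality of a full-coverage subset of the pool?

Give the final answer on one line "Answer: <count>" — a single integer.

#1 (q=2, v=8) -> covered: B1=F, B2=E, B3=F, B4=F, B5=F, B6=F, B7=E, B8=T
#2 (q=1, v=3) -> covered: B1=T, B1=F, B2=S, B2=E, B3=F, B4=F, B5=F, B6=F, B7=S, B8=T
#3 (q=1, v=4) -> covered: B1=T, B1=F, B2=S, B2=E, B3=F, B4=F, B5=F, B6=F, B7=S, B8=T
#4 (q=-1, v=5) -> covered: B1=F, B2=E, B3=F, B4=F, B5=F, B6=F, B7=S, B8=T
#5 (q=3, v=2) -> covered: B1=T, B1=F, B2=S, B2=E, B3=F, B4=F, B5=F, B6=F, B7=S, B8=T
#6 (q=3, v=10) -> covered: B1=F, B2=E, B3=F, B4=F, B5=T, B6=F, B7=S, B8=F
#7 (q=-2, v=5) -> covered: B1=F, B2=E, B3=F, B4=F, B5=F, B6=F, B7=S, B8=T
#8 (q=-3, v=6) -> covered: B1=F, B2=E, B3=F, B4=F, B5=F, B6=F, B7=S, B8=T
#9 (q=-4, v=4) -> covered: B1=T, B1=F, B2=S, B2=E, B3=F, B4=F, B5=F, B6=F, B7=S, B8=T
#10 (q=5, v=1) -> covered: B1=T, B1=F, B2=S, B2=E, B3=F, B4=F, B5=F, B6=F, B7=S, B8=T
pool-wide coverage (13 outcomes): B1=T, B1=F, B2=S, B2=E, B3=F, B4=F, B5=T, B5=F, B6=F, B7=S, B7=E, B8=T, B8=F
checked all size-1 subsets: none covers 13 outcomes (max 10/13)
checked all size-2 subsets: none covers 13 outcomes (max 12/13)
inputs {1, 2, 6} (size 3) cover everything; no size-3 subset with a lexicographically smaller index list covers all 13

Answer: 3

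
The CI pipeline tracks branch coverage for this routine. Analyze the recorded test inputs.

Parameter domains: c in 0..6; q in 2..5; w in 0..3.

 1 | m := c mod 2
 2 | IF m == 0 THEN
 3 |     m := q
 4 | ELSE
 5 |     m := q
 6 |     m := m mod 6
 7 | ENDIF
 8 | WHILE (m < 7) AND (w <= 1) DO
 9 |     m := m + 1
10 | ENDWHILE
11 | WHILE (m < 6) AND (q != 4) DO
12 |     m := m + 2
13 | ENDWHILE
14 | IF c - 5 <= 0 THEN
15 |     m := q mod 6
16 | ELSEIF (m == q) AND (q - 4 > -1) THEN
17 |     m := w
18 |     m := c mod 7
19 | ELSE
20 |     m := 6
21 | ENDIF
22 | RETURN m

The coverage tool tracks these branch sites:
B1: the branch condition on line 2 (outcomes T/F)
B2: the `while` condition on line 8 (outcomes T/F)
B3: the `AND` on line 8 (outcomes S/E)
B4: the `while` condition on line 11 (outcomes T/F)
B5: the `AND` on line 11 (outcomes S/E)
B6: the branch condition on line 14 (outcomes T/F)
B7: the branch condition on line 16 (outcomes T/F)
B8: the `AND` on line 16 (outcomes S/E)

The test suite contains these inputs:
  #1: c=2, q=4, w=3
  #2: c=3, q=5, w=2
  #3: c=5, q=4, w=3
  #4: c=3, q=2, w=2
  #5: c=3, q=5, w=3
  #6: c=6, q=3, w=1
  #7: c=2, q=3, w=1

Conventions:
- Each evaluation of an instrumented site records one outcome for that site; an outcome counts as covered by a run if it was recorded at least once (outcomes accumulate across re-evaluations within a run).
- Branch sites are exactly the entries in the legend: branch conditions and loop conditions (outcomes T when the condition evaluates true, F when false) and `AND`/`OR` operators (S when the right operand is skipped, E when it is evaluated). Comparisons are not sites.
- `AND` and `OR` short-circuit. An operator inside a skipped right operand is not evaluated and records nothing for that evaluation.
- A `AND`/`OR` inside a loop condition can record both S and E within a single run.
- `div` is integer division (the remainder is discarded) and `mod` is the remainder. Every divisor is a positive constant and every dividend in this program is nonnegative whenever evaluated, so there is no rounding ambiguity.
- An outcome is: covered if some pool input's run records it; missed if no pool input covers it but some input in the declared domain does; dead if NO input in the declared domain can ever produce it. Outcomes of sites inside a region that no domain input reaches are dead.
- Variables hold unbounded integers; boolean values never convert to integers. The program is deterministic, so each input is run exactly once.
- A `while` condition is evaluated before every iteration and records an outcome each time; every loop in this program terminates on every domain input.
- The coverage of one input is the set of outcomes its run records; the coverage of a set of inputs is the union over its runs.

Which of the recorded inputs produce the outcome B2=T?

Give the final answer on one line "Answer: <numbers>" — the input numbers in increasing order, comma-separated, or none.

input #1 (c=2, q=4, w=3): misses B2=T
input #2 (c=3, q=5, w=2): misses B2=T
input #3 (c=5, q=4, w=3): misses B2=T
input #4 (c=3, q=2, w=2): misses B2=T
input #5 (c=3, q=5, w=3): misses B2=T
input #6 (c=6, q=3, w=1): covers B2=T
input #7 (c=2, q=3, w=1): covers B2=T

Answer: 6, 7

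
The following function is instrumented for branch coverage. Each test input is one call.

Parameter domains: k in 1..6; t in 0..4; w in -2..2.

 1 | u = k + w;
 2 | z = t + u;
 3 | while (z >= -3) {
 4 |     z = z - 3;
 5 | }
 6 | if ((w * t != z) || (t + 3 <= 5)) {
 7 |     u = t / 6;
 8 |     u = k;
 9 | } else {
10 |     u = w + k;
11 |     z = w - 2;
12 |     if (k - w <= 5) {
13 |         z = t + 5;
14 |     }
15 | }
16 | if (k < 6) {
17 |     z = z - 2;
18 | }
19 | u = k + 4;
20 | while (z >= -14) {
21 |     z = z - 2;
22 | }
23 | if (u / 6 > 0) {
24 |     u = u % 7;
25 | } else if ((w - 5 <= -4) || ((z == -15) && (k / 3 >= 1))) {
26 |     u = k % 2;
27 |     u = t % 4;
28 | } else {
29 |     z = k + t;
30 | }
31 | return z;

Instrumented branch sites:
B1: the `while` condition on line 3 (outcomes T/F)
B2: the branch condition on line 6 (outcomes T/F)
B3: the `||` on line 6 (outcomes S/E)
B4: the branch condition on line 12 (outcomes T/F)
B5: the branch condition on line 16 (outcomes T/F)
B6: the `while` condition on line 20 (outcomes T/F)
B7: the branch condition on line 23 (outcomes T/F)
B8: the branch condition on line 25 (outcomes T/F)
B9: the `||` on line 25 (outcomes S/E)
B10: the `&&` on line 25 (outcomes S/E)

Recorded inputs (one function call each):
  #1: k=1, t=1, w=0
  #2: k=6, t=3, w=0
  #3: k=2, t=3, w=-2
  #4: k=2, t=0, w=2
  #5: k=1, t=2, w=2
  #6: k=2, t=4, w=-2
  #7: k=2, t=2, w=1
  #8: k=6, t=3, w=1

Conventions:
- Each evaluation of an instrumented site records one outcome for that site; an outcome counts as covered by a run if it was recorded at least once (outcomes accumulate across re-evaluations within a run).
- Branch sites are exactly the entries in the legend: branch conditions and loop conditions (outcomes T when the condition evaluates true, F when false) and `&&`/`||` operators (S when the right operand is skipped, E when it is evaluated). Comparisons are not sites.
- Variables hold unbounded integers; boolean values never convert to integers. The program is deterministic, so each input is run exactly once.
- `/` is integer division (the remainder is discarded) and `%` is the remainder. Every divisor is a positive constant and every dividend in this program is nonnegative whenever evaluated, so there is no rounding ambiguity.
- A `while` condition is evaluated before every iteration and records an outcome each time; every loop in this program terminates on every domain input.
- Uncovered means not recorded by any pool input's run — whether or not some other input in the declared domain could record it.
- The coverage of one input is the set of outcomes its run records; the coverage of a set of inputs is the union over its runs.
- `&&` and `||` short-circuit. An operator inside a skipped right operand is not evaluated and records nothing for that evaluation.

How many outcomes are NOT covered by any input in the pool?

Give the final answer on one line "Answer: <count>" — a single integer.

input #1 (k=1, t=1, w=0): covers B1=T, B1=F, B2=T, B3=S, B5=T, B6=T, B6=F, B7=F, B8=T, B9=S
input #2 (k=6, t=3, w=0): covers B1=T, B1=F, B2=T, B3=S, B5=F, B6=T, B6=F, B7=T
input #3 (k=2, t=3, w=-2): covers B1=T, B1=F, B2=F, B3=E, B4=T, B5=T, B6=T, B6=F, B7=T
input #4 (k=2, t=0, w=2): covers B1=T, B1=F, B2=T, B3=S, B5=T, B6=T, B6=F, B7=T
input #5 (k=1, t=2, w=2): covers B1=T, B1=F, B2=T, B3=S, B5=T, B6=T, B6=F, B7=F, B8=F, B9=E, B10=S
input #6 (k=2, t=4, w=-2): covers B1=T, B1=F, B2=T, B3=S, B5=T, B6=T, B6=F, B7=T
input #7 (k=2, t=2, w=1): covers B1=T, B1=F, B2=T, B3=S, B5=T, B6=T, B6=F, B7=T
input #8 (k=6, t=3, w=1): covers B1=T, B1=F, B2=T, B3=S, B5=F, B6=T, B6=F, B7=T
union over the pool: B1=T, B1=F, B2=T, B2=F, B3=S, B3=E, B4=T, B5=T, B5=F, B6=T, B6=F, B7=T, B7=F, B8=T, B8=F, B9=S, B9=E, B10=S
uncovered (2 of 20): B4=F, B10=E

Answer: 2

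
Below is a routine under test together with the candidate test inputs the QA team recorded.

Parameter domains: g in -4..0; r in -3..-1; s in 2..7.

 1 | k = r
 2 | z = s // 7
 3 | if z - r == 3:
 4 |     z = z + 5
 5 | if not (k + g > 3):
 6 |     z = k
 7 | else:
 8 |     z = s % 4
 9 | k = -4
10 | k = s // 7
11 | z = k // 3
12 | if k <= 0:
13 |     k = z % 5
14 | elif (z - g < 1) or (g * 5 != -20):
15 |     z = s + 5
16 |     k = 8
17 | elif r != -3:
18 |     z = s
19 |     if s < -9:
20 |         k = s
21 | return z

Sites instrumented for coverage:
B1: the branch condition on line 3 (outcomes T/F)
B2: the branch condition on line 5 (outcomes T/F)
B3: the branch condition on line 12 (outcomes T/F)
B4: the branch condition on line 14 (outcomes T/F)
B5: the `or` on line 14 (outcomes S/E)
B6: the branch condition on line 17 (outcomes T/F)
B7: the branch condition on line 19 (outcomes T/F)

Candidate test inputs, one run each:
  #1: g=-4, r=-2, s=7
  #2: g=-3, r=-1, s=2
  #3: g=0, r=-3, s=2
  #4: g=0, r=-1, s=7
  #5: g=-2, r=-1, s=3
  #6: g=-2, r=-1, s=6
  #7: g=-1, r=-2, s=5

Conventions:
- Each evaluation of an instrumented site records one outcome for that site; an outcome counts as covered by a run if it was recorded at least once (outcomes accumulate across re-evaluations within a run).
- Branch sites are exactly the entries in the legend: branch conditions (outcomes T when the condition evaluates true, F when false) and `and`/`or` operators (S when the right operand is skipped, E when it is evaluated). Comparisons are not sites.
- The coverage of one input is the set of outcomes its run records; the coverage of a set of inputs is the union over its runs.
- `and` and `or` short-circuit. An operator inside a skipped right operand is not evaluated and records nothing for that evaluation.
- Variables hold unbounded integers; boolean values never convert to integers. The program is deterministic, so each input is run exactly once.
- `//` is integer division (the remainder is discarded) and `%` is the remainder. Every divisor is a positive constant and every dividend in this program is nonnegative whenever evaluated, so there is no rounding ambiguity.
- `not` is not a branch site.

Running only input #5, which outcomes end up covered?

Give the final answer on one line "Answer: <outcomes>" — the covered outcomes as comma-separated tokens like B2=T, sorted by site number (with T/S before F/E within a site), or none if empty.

Tracing the run of input #5 (g=-2, r=-1, s=3):
  B1->F, B2->T, B3->T
deduplicating events, the covered set is: B1=F, B2=T, B3=T

Answer: B1=F, B2=T, B3=T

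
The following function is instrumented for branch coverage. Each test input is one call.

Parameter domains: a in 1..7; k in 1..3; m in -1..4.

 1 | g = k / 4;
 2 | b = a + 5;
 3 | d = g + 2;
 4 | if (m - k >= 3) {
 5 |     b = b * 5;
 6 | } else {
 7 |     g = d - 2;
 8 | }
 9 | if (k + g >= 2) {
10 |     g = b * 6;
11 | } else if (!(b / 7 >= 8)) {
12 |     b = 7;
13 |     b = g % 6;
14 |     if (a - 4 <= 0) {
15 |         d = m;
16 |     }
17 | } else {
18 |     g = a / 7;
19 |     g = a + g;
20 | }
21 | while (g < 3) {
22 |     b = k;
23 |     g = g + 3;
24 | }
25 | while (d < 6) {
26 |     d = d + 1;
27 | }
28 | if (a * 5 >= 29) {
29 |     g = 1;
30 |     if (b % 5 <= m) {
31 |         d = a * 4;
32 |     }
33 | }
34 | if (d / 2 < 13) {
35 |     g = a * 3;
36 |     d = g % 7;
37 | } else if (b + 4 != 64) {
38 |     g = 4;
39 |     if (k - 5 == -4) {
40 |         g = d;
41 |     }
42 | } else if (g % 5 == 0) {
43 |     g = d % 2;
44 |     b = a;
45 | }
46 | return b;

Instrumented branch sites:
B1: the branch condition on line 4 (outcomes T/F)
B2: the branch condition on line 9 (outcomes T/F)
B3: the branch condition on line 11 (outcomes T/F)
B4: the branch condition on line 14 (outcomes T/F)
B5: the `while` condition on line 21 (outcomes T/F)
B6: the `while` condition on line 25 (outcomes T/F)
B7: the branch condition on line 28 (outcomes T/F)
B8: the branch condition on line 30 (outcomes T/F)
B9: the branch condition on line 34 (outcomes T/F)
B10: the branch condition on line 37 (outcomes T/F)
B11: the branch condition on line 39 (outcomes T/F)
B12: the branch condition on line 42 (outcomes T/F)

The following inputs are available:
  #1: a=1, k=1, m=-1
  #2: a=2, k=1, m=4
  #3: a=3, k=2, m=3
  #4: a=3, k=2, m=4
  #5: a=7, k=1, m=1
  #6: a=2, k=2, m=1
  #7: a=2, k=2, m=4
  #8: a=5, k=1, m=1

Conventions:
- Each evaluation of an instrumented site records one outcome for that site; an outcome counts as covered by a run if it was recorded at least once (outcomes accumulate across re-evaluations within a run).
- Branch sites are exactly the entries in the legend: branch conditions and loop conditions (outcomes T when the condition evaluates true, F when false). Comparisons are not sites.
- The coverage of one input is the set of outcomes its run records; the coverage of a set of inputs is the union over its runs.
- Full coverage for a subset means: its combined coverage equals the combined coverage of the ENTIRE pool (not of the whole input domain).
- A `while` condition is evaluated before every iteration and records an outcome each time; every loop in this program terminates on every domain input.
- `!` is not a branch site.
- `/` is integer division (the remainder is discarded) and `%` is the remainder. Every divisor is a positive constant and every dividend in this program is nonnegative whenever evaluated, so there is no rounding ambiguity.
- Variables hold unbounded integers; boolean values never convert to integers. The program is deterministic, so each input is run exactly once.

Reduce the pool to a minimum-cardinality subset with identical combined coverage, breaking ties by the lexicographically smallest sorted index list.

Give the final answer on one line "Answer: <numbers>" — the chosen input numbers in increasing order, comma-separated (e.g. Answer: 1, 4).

run #1 (a=1, k=1, m=-1) runs B1->F, B2->F, B3->T, B4->T, B5->T, B5->F, B6->T, B6->T, B6->T, B6->T, B6->T, B6->T, B6->T, B6->F, ...; records B1=F, B2=F, B3=T, B4=T, B5=T, B5=F, B6=T, B6=F, B7=F, B9=T
run #2 (a=2, k=1, m=4) runs B1->T, B2->F, B3->T, B4->T, B5->T, B5->F, B6->T, B6->T, B6->F, B7->F, B9->T; records B1=T, B2=F, B3=T, B4=T, B5=T, B5=F, B6=T, B6=F, B7=F, B9=T
run #3 (a=3, k=2, m=3) runs B1->F, B2->T, B5->F, B6->T, B6->T, B6->T, B6->T, B6->F, B7->F, B9->T; records B1=F, B2=T, B5=F, B6=T, B6=F, B7=F, B9=T
run #4 (a=3, k=2, m=4) runs B1->F, B2->T, B5->F, B6->T, B6->T, B6->T, B6->T, B6->F, B7->F, B9->T; records B1=F, B2=T, B5=F, B6=T, B6=F, B7=F, B9=T
run #5 (a=7, k=1, m=1) runs B1->F, B2->F, B3->T, B4->F, B5->T, B5->F, B6->T, B6->T, B6->T, B6->T, B6->F, B7->T, B8->T, B9->F, ...; records B1=F, B2=F, B3=T, B4=F, B5=T, B5=F, B6=T, B6=F, B7=T, B8=T, B9=F, B10=T, B11=T
run #6 (a=2, k=2, m=1) runs B1->F, B2->T, B5->F, B6->T, B6->T, B6->T, B6->T, B6->F, B7->F, B9->T; records B1=F, B2=T, B5=F, B6=T, B6=F, B7=F, B9=T
run #7 (a=2, k=2, m=4) runs B1->F, B2->T, B5->F, B6->T, B6->T, B6->T, B6->T, B6->F, B7->F, B9->T; records B1=F, B2=T, B5=F, B6=T, B6=F, B7=F, B9=T
run #8 (a=5, k=1, m=1) runs B1->F, B2->F, B3->T, B4->F, B5->T, B5->F, B6->T, B6->T, B6->T, B6->T, B6->F, B7->F, B9->T; records B1=F, B2=F, B3=T, B4=F, B5=T, B5=F, B6=T, B6=F, B7=F, B9=T
together the pool reaches 18 outcomes: B1=T, B1=F, B2=T, B2=F, B3=T, B4=T, B4=F, B5=T, B5=F, B6=T, B6=F, B7=T, B7=F, B8=T, B9=T, B9=F, B10=T, B11=T
no size-1 subset reaches all 18 outcomes (best union: 13/18)
no size-2 subset reaches all 18 outcomes (best union: 17/18)
size 3: inputs {2, 3, 5} cover all 18 outcomes, and no lexicographically smaller subset of this size does

Answer: 2, 3, 5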